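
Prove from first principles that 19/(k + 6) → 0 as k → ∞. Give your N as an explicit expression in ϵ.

Fix ϵ > 0. For k ≥ 1, |19/(k + 6) − 0| = 19/(k + 6) ≤ 19/k.
We need 19/k < ϵ, i.e. k > 19/ϵ.
Take N = 19/ϵ. If k > N then |19/(k + 6)| ≤ 19/k < ϵ.

N = 19/ϵ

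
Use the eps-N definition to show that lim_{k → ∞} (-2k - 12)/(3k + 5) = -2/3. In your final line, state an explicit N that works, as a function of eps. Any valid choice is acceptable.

Let eps > 0. For k ≥ 1, |(-2k - 12)/(3k + 5) + 2/3| = |-26|/(3(3k + 5)) = 26/(3(3k + 5)).
Since 3k + 5 ≥ 3k for k ≥ 1, this is ≤ 26/(3·3k) = (26/9)/k.
So |(-2k - 12)/(3k + 5) + 2/3| < eps whenever k > (26/9)/eps.
Take N = (26/9)/eps. If k > N then |(-2k - 12)/(3k + 5) + 2/3| ≤ (26/9)/k < eps.

N = (26/9)/eps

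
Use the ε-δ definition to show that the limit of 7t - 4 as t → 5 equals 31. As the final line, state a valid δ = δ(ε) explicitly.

Suppose ε > 0. We need δ > 0 so that 0 < |t − 5| < δ implies |(7t - 4) − 31| < ε.
Since (7t - 4) − 31 = 7(t − 5), we have |(7t - 4) − 31| = 7|t − 5|.
Thus it suffices that |t − 5| < ε/7.
Choosing δ = ε/7 gives |(7t - 4) − 31| = 7|t − 5| < ε whenever |t − 5| < δ.

δ = ε/7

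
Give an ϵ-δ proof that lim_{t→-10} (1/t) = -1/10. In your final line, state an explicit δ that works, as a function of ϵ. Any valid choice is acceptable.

δ = min(5, 50ϵ)

Let ϵ > 0. We seek δ > 0 such that 0 < |t + 10| < δ implies |1/t + 1/10| < ϵ.
|1/t + 1/10| = |-10 − t|/(10·|t|) = |t + 10|/(10|t|).
Restrict δ ≤ 5. Then |t + 10| < 5 gives |t| > 5, so 10|t| > 50.
Then |1/t + 1/10| < |t + 10|/50, which is < ϵ when |t + 10| < 50ϵ.
Take δ = min(5, 50ϵ). Then 0 < |t + 10| < δ gives both |t + 10| < 5 and |t + 10| < 50ϵ, so |1/t + 1/10| < ϵ.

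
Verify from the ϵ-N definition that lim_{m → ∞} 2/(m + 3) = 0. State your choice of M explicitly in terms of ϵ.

M = 2/ϵ

Let ϵ > 0 be given. For m ≥ 1, |2/(m + 3) − 0| = 2/(m + 3) ≤ 2/m.
We need 2/m < ϵ, i.e. m > 2/ϵ.
Take M = 2/ϵ. If m > M then |2/(m + 3)| ≤ 2/m < ϵ.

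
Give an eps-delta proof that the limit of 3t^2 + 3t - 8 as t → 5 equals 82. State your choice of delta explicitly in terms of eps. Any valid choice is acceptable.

Let eps > 0. We want delta > 0 such that 0 < |t − 5| < delta implies |(3t^2 + 3t - 8) − 82| < eps.
(3t^2 + 3t - 8) − 82 = 3t^2 + 3t - 90 = (t − 5)(3t + 18).
So |(3t^2 + 3t - 8) − 82| = |t − 5|·|3t + 18|.
Require delta ≤ 1. Then |t − 5| < 1 gives |t| < 6, and by the triangle inequality |3t + 18| ≤ 3·6 + 18 = 36.
Hence |(3t^2 + 3t - 8) − 82| ≤ 36|t − 5| < eps provided |t − 5| < eps/36.
Take delta = min(1, eps/36). Then 0 < |t − 5| < delta gives both |t − 5| < 1 and |t − 5| < eps/36, so |(3t^2 + 3t - 8) − 82| < eps.

delta = min(1, eps/36)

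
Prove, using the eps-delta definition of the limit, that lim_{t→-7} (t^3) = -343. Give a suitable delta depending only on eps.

Fix eps > 0. We seek delta > 0 with 0 < |t + 7| < delta ⇒ |t^3 + 343| < eps.
Factor: t^3 + 343 = (t + 7)(t^2 - 7t + 49), so |t^3 + 343| = |t + 7|·|t^2 - 7t + 49|.
Impose delta ≤ 2 so that |t| < 9; then |t^2 - 7t + 49| ≤ 193.
Hence |t^3 + 343| ≤ 193|t + 7|, which is < eps once |t + 7| < eps/193.
Take delta = min(2, eps/193). If 0 < |t + 7| < delta then both bounds hold and |t^3 + 343| ≤ 193|t + 7| < 193·(eps/193) = eps.

delta = min(2, eps/193)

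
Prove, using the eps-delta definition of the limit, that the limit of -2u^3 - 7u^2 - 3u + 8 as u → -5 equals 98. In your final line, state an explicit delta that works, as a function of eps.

delta = min(1, eps/108)

Let eps > 0 be given. We want delta > 0 such that 0 < |u + 5| < delta implies |(-2u^3 - 7u^2 - 3u + 8) − 98| < eps.
(-2u^3 - 7u^2 - 3u + 8) − 98 = -2u^3 - 7u^2 - 3u - 90 = (u + 5)(-2u^2 + 3u - 18).
So |(-2u^3 - 7u^2 - 3u + 8) − 98| = |u + 5|·|-2u^2 + 3u - 18|.
Require delta ≤ 1. Then |u + 5| < 1 gives |u| < 6, and by the triangle inequality |-2u^2 + 3u - 18| ≤ 2·6^2 + 3·6 + 18 = 108.
Hence |(-2u^3 - 7u^2 - 3u + 8) − 98| ≤ 108|u + 5| < eps provided |u + 5| < eps/108.
Take delta = min(1, eps/108). Then 0 < |u + 5| < delta gives both |u + 5| < 1 and |u + 5| < eps/108, so |(-2u^3 - 7u^2 - 3u + 8) − 98| < eps.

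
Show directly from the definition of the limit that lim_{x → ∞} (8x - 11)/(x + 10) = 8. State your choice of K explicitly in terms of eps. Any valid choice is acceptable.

K = 91/eps

Suppose eps > 0. We seek K > 0 such that x > K implies |(8x - 11)/(x + 10) − 8| < eps.
(8x - 11)/(x + 10) − 8 = ((8x - 11) − 8(x + 10)) / ((x + 10)) = -91/((x + 10)).
For x > 0 we have x + 10 > x, so |(8x - 11)/(x + 10) − 8| = 91/((x + 10)) < 91/(x) = 91/x.
Thus |(8x - 11)/(x + 10) − 8| < eps whenever x > 91/eps.
Take K = 91/eps. If x > K then |(8x - 11)/(x + 10) − 8| < 91/x < eps.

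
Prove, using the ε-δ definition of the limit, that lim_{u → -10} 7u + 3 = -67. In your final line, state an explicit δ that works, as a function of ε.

Let ε > 0 be given. We need δ > 0 so that 0 < |u + 10| < δ implies |(7u + 3) + 67| < ε.
Since (7u + 3) + 67 = 7(u + 10), we have |(7u + 3) + 67| = 7|u + 10|.
Thus it suffices that |u + 10| < ε/7.
Choosing δ = ε/7 gives |(7u + 3) + 67| = 7|u + 10| < ε whenever |u + 10| < δ.

δ = ε/7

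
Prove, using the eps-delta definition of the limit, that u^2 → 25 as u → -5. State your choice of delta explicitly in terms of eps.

delta = min(2, eps/12)

Let eps > 0. We seek delta > 0 with 0 < |u + 5| < delta ⇒ |u^2 − 25| < eps.
Factor: u^2 − 25 = (u + 5)(u - 5), so |u^2 − 25| = |u + 5|·|u - 5|.
Impose delta ≤ 2 so that |u| < 7; then |u - 5| ≤ 12.
Hence |u^2 − 25| ≤ 12|u + 5|, which is < eps once |u + 5| < eps/12.
Take delta = min(2, eps/12). If 0 < |u + 5| < delta then both bounds hold and |u^2 − 25| ≤ 12|u + 5| < 12·(eps/12) = eps.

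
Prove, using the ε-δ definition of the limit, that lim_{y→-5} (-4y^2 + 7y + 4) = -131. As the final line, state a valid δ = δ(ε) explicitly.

δ = min(2, ε/55)

Fix ε > 0. We want δ > 0 such that 0 < |y + 5| < δ implies |(-4y^2 + 7y + 4) + 131| < ε.
(-4y^2 + 7y + 4) + 131 = -4y^2 + 7y + 135 = (y + 5)(-4y + 27).
So |(-4y^2 + 7y + 4) + 131| = |y + 5|·|-4y + 27|.
Require δ ≤ 2. Then |y + 5| < 2 gives |y| < 7, and by the triangle inequality |-4y + 27| ≤ 4·7 + 27 = 55.
Hence |(-4y^2 + 7y + 4) + 131| ≤ 55|y + 5| < ε provided |y + 5| < ε/55.
Take δ = min(2, ε/55). Then 0 < |y + 5| < δ gives both |y + 5| < 2 and |y + 5| < ε/55, so |(-4y^2 + 7y + 4) + 131| < ε.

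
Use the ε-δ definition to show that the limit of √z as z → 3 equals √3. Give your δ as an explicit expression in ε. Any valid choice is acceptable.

Let ε > 0. We want δ > 0 such that 0 < |z − 3| < δ implies |√z − √3| < ε.
Rationalise: √z − √3 = (z − 3)/(√z + √3), so |√z − √3| = |z − 3|/(√z + √3).
Restrict δ ≤ 3 so that |z − 3| < 3 forces z > 0, and then √z + √3 > √3.
Hence |√z − √3| < |z − 3|/√3, which is < ε once |z − 3| < √3·ε.
Take δ = min(3, √3·ε). If 0 < |z − 3| < δ then z > 0 and |√z − √3| < |z − 3|/√3 < ε.

δ = min(3, √3·ε)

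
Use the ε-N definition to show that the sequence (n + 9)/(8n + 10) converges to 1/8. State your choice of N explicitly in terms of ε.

N = (31/32)/ε

Let ε > 0. For n ≥ 1, |(n + 9)/(8n + 10) − (1/8)| = |62|/(8(8n + 10)) = 62/(8(8n + 10)).
Since 8n + 10 ≥ 8n for n ≥ 1, this is ≤ 62/(8·8n) = (31/32)/n.
So |(n + 9)/(8n + 10) − (1/8)| < ε whenever n > (31/32)/ε.
Take N = (31/32)/ε. If n > N then |(n + 9)/(8n + 10) − (1/8)| ≤ (31/32)/n < ε.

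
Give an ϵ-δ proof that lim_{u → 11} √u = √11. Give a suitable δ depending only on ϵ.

δ = min(11, √11·ϵ)

Let ϵ > 0 be given. We want δ > 0 such that 0 < |u − 11| < δ implies |√u − √11| < ϵ.
Rationalise: √u − √11 = (u − 11)/(√u + √11), so |√u − √11| = |u − 11|/(√u + √11).
Restrict δ ≤ 11 so that |u − 11| < 11 forces u > 0, and then √u + √11 > √11.
Hence |√u − √11| < |u − 11|/√11, which is < ϵ once |u − 11| < √11·ϵ.
Take δ = min(11, √11·ϵ). If 0 < |u − 11| < δ then u > 0 and |√u − √11| < |u − 11|/√11 < ϵ.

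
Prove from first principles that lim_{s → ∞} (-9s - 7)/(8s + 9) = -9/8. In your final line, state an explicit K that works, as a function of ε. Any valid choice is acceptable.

K = (25/64)/ε

Let ε > 0 be given. We seek K > 0 such that s > K implies |(-9s - 7)/(8s + 9) + 9/8| < ε.
(-9s - 7)/(8s + 9) + 9/8 = (8(-9s - 7) − (-9)(8s + 9)) / (8(8s + 9)) = 25/(8(8s + 9)).
For s > 0 we have 8s + 9 > 8s, so |(-9s - 7)/(8s + 9) + 9/8| = 25/(8(8s + 9)) < 25/(8·8s) = (25/64)/s.
Thus |(-9s - 7)/(8s + 9) + 9/8| < ε whenever s > (25/64)/ε.
Take K = (25/64)/ε. If s > K then |(-9s - 7)/(8s + 9) + 9/8| < (25/64)/s < ε.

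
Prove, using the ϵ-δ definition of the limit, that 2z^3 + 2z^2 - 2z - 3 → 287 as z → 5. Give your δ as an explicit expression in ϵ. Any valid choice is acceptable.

δ = min(2, ϵ/240)

Suppose ϵ > 0. We want δ > 0 such that 0 < |z − 5| < δ implies |(2z^3 + 2z^2 - 2z - 3) − 287| < ϵ.
(2z^3 + 2z^2 - 2z - 3) − 287 = 2z^3 + 2z^2 - 2z - 290 = (z − 5)(2z^2 + 12z + 58).
So |(2z^3 + 2z^2 - 2z - 3) − 287| = |z − 5|·|2z^2 + 12z + 58|.
Assume first that |z − 5| < 2, so |z| < 7. Then |2z^2 + 12z + 58| ≤ 2·7^2 + 12·7 + 58 = 240.
Hence |(2z^3 + 2z^2 - 2z - 3) − 287| ≤ 240|z − 5| < ϵ provided |z − 5| < ϵ/240.
Choosing δ = min(2, ϵ/240) ensures both conditions, hence |(2z^3 + 2z^2 - 2z - 3) − 287| < ϵ.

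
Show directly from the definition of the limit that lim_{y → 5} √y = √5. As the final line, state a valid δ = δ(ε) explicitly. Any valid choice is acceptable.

Let ε > 0 be given. We want δ > 0 such that 0 < |y − 5| < δ implies |√y − √5| < ε.
Rationalise: √y − √5 = (y − 5)/(√y + √5), so |√y − √5| = |y − 5|/(√y + √5).
Restrict δ ≤ 5 so that |y − 5| < 5 forces y > 0, and then √y + √5 > √5.
Hence |√y − √5| < |y − 5|/√5, which is < ε once |y − 5| < √5·ε.
Take δ = min(5, √5·ε). If 0 < |y − 5| < δ then y > 0 and |√y − √5| < |y − 5|/√5 < ε.

δ = min(5, √5·ε)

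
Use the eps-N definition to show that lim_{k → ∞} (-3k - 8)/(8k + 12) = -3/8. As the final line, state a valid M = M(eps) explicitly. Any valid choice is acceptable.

Let eps > 0 be given. For k ≥ 1, |(-3k - 8)/(8k + 12) + 3/8| = |-28|/(8(8k + 12)) = 28/(8(8k + 12)).
Since 8k + 12 ≥ 8k for k ≥ 1, this is ≤ 28/(8·8k) = (7/16)/k.
So |(-3k - 8)/(8k + 12) + 3/8| < eps whenever k > (7/16)/eps.
Take M = (7/16)/eps. If k > M then |(-3k - 8)/(8k + 12) + 3/8| ≤ (7/16)/k < eps.

M = (7/16)/eps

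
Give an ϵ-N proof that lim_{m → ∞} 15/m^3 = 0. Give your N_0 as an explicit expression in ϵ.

Suppose ϵ > 0. For m ≥ 1, |15/m^3 − 0| = 15/m^3.
15/m^3 < ϵ ⇔ m^3 > 15/ϵ ⇔ m > (15/ϵ)^{1/3}.
Take N_0 = (15/ϵ)^{1/3}. Then m > N_0 implies 15/m^3 < ϵ.

N_0 = (15/ϵ)^{1/3}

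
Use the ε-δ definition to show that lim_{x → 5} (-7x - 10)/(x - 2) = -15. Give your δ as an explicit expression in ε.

Fix ε > 0. We want δ > 0 with 0 < |x − 5| < δ ⇒ |(-7x - 10)/(x - 2) + 15| < ε.
Combining over a common denominator, (-7x - 10)/(x - 2) + 15 = [(-7x - 10)·3 − (-45)·(x - 2)] / [3·(x - 2)] = 24(x − 5) / (3(x - 2)).
So |(-7x - 10)/(x - 2) + 15| = 24|x − 5| / (3·|x − 2|).
Require δ ≤ 3/2, so |x − 2| ≥ |3| − |x − 5| > 3 − 3/2 = 3/2.
Hence |(-7x - 10)/(x - 2) + 15| < 24|x − 5|/(3·(3/2)) = (16/3)|x − 5|, which is < ε once |x − 5| < (3/16)ε.
Take δ = min(3/2, (3/16)ε). Then 0 < |x − 5| < δ forces both bounds, so |(-7x - 10)/(x - 2) + 15| < ε.

δ = min(3/2, (3/16)ε)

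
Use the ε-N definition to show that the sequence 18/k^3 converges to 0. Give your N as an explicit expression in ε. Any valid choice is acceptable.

Fix ε > 0. For k ≥ 1, |18/k^3 − 0| = 18/k^3.
18/k^3 < ε ⇔ k^3 > 18/ε ⇔ k > (18/ε)^{1/3}.
Take N = (18/ε)^{1/3}. Then k > N implies 18/k^3 < ε.

N = (18/ε)^{1/3}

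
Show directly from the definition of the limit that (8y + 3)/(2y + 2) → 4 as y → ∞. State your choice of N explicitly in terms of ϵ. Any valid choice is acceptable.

Let ϵ > 0. We seek N > 0 such that y > N implies |(8y + 3)/(2y + 2) − 4| < ϵ.
(8y + 3)/(2y + 2) − 4 = (2(8y + 3) − 8(2y + 2)) / (2(2y + 2)) = -10/(2(2y + 2)).
For y > 0 we have 2y + 2 > 2y, so |(8y + 3)/(2y + 2) − 4| = 10/(2(2y + 2)) < 10/(2·2y) = (5/2)/y.
Thus |(8y + 3)/(2y + 2) − 4| < ϵ whenever y > (5/2)/ϵ.
Take N = (5/2)/ϵ. If y > N then |(8y + 3)/(2y + 2) − 4| < (5/2)/y < ϵ.

N = (5/2)/ϵ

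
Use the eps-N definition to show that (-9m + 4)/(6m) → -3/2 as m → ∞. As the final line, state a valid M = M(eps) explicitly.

Let eps > 0 be given. For m ≥ 1, |(-9m + 4)/(6m) + 3/2| = |24|/(6(6m)) = 24/(6(6m)).
Since 6m ≥ 6m for m ≥ 1, this is ≤ 24/(6·6m) = (2/3)/m.
So |(-9m + 4)/(6m) + 3/2| < eps whenever m > (2/3)/eps.
Take M = (2/3)/eps. If m > M then |(-9m + 4)/(6m) + 3/2| ≤ (2/3)/m < eps.

M = (2/3)/eps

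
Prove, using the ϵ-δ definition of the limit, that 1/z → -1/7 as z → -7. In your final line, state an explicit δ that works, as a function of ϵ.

Suppose ϵ > 0. We seek δ > 0 such that 0 < |z + 7| < δ implies |1/z + 1/7| < ϵ.
|1/z + 1/7| = |-7 − z|/(7·|z|) = |z + 7|/(7|z|).
Restrict δ ≤ 7/2. Then |z + 7| < 7/2 gives |z| > 7/2, so 7|z| > 49/2.
Then |1/z + 1/7| < |z + 7|/(49/2), which is < ϵ when |z + 7| < (49/2)ϵ.
Take δ = min(7/2, (49/2)ϵ). Then 0 < |z + 7| < δ gives both |z + 7| < 7/2 and |z + 7| < (49/2)ϵ, so |1/z + 1/7| < ϵ.

δ = min(7/2, (49/2)ϵ)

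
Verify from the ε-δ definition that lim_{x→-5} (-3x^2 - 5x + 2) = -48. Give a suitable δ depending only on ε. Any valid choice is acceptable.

Let ε > 0. We want δ > 0 such that 0 < |x + 5| < δ implies |(-3x^2 - 5x + 2) + 48| < ε.
(-3x^2 - 5x + 2) + 48 = -3x^2 - 5x + 50 = (x + 5)(-3x + 10).
So |(-3x^2 - 5x + 2) + 48| = |x + 5|·|-3x + 10|.
Assume first that |x + 5| < 2, so |x| < 7. Then |-3x + 10| ≤ 3·7 + 10 = 31.
Hence |(-3x^2 - 5x + 2) + 48| ≤ 31|x + 5| < ε provided |x + 5| < ε/31.
Choosing δ = min(2, ε/31) ensures both conditions, hence |(-3x^2 - 5x + 2) + 48| < ε.

δ = min(2, ε/31)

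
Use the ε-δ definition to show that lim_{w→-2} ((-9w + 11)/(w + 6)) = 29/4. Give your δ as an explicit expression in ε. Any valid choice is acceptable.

δ = min(2, (8/65)ε)

Suppose ε > 0. We want δ > 0 with 0 < |w + 2| < δ ⇒ |(-9w + 11)/(w + 6) − (29/4)| < ε.
Combining over a common denominator, (-9w + 11)/(w + 6) − (29/4) = [(-9w + 11)·4 − 29·(w + 6)] / [4·(w + 6)] = -65(w + 2) / (4(w + 6)).
So |(-9w + 11)/(w + 6) − (29/4)| = 65|w + 2| / (4·|w + 6|).
Require δ ≤ 2, so |w + 6| ≥ |4| − |w + 2| > 4 − 2 = 2.
Hence |(-9w + 11)/(w + 6) − (29/4)| < 65|w + 2|/(4·2) = (65/8)|w + 2|, which is < ε once |w + 2| < (8/65)ε.
Take δ = min(2, (8/65)ε). Then 0 < |w + 2| < δ forces both bounds, so |(-9w + 11)/(w + 6) − (29/4)| < ε.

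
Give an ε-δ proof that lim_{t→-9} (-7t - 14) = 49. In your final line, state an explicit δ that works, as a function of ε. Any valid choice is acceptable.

δ = ε/7

Let ε > 0. We need δ > 0 so that 0 < |t + 9| < δ implies |(-7t - 14) − 49| < ε.
Since (-7t - 14) − 49 = -7(t + 9), we have |(-7t - 14) − 49| = 7|t + 9|.
So 7|t + 9| < ε exactly when |t + 9| < ε/7.
Choosing δ = ε/7 gives |(-7t - 14) − 49| = 7|t + 9| < ε whenever |t + 9| < δ.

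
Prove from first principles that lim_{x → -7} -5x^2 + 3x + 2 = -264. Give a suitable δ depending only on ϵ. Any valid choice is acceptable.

δ = min(1, ϵ/78)

Suppose ϵ > 0. We want δ > 0 such that 0 < |x + 7| < δ implies |(-5x^2 + 3x + 2) + 264| < ϵ.
(-5x^2 + 3x + 2) + 264 = -5x^2 + 3x + 266 = (x + 7)(-5x + 38).
So |(-5x^2 + 3x + 2) + 264| = |x + 7|·|-5x + 38|.
Require δ ≤ 1. Then |x + 7| < 1 gives |x| < 8, and by the triangle inequality |-5x + 38| ≤ 5·8 + 38 = 78.
Hence |(-5x^2 + 3x + 2) + 264| ≤ 78|x + 7| < ϵ provided |x + 7| < ϵ/78.
Take δ = min(1, ϵ/78). Then 0 < |x + 7| < δ gives both |x + 7| < 1 and |x + 7| < ϵ/78, so |(-5x^2 + 3x + 2) + 264| < ϵ.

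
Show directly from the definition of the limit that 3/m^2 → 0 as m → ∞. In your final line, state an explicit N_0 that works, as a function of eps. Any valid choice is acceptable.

N_0 = (3/eps)^{1/2}

Fix eps > 0. For m ≥ 1, |3/m^2 − 0| = 3/m^2.
3/m^2 < eps ⇔ m^2 > 3/eps ⇔ m > (3/eps)^{1/2}.
Take N_0 = (3/eps)^{1/2}. Then m > N_0 implies 3/m^2 < eps.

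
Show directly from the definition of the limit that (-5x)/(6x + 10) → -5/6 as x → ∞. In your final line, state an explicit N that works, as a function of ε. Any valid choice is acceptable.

N = (25/18)/ε

Let ε > 0 be given. We seek N > 0 such that x > N implies |(-5x)/(6x + 10) + 5/6| < ε.
(-5x)/(6x + 10) + 5/6 = (6(-5x) − (-5)(6x + 10)) / (6(6x + 10)) = 50/(6(6x + 10)).
For x > 0 we have 6x + 10 > 6x, so |(-5x)/(6x + 10) + 5/6| = 50/(6(6x + 10)) < 50/(6·6x) = (25/18)/x.
Thus |(-5x)/(6x + 10) + 5/6| < ε whenever x > (25/18)/ε.
Take N = (25/18)/ε. If x > N then |(-5x)/(6x + 10) + 5/6| < (25/18)/x < ε.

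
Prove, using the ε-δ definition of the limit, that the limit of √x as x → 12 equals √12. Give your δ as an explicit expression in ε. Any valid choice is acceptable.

δ = min(12, √12·ε)

Let ε > 0. We want δ > 0 such that 0 < |x − 12| < δ implies |√x − √12| < ε.
Multiplying by the conjugate, |√x − √12| = |x − 12|/(√x + √12).
Restrict δ ≤ 12 so that |x − 12| < 12 forces x > 0, and then √x + √12 > √12.
Hence |√x − √12| < |x − 12|/√12, which is < ε once |x − 12| < √12·ε.
Take δ = min(12, √12·ε). If 0 < |x − 12| < δ then x > 0 and |√x − √12| < |x − 12|/√12 < ε.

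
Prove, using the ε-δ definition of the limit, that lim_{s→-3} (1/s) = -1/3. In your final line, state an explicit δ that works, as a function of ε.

δ = min(3/2, (9/2)ε)

Let ε > 0. We seek δ > 0 such that 0 < |s + 3| < δ implies |1/s + 1/3| < ε.
|1/s + 1/3| = |-3 − s|/(3·|s|) = |s + 3|/(3|s|).
Require δ ≤ 3/2 so that |s| > 3 − 3/2 = 3/2, hence 3|s| > 9/2.
Then |1/s + 1/3| < |s + 3|/(9/2), which is < ε when |s + 3| < (9/2)ε.
Take δ = min(3/2, (9/2)ε). Then 0 < |s + 3| < δ gives both |s + 3| < 3/2 and |s + 3| < (9/2)ε, so |1/s + 1/3| < ε.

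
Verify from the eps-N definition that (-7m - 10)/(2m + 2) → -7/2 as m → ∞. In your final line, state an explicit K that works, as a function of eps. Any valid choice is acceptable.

K = (3/2)/eps

Let eps > 0 be given. For m ≥ 1, |(-7m - 10)/(2m + 2) + 7/2| = |-6|/(2(2m + 2)) = 6/(2(2m + 2)).
Since 2m + 2 ≥ 2m for m ≥ 1, this is ≤ 6/(2·2m) = (3/2)/m.
So |(-7m - 10)/(2m + 2) + 7/2| < eps whenever m > (3/2)/eps.
Take K = (3/2)/eps. If m > K then |(-7m - 10)/(2m + 2) + 7/2| ≤ (3/2)/m < eps.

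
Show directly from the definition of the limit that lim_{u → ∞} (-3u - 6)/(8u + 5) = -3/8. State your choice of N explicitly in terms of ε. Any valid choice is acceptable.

N = (33/64)/ε

Suppose ε > 0. We seek N > 0 such that u > N implies |(-3u - 6)/(8u + 5) + 3/8| < ε.
(-3u - 6)/(8u + 5) + 3/8 = (8(-3u - 6) − (-3)(8u + 5)) / (8(8u + 5)) = -33/(8(8u + 5)).
For u > 0 we have 8u + 5 > 8u, so |(-3u - 6)/(8u + 5) + 3/8| = 33/(8(8u + 5)) < 33/(8·8u) = (33/64)/u.
Thus |(-3u - 6)/(8u + 5) + 3/8| < ε whenever u > (33/64)/ε.
Take N = (33/64)/ε. If u > N then |(-3u - 6)/(8u + 5) + 3/8| < (33/64)/u < ε.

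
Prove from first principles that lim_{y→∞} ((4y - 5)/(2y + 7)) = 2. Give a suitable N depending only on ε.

N = (19/2)/ε

Suppose ε > 0. We seek N > 0 such that y > N implies |(4y - 5)/(2y + 7) − 2| < ε.
(4y - 5)/(2y + 7) − 2 = (2(4y - 5) − 4(2y + 7)) / (2(2y + 7)) = -38/(2(2y + 7)).
For y > 0 we have 2y + 7 > 2y, so |(4y - 5)/(2y + 7) − 2| = 38/(2(2y + 7)) < 38/(2·2y) = (19/2)/y.
Thus |(4y - 5)/(2y + 7) − 2| < ε whenever y > (19/2)/ε.
Take N = (19/2)/ε. If y > N then |(4y - 5)/(2y + 7) − 2| < (19/2)/y < ε.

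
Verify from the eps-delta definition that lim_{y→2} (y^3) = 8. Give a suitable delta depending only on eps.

Suppose eps > 0. We seek delta > 0 with 0 < |y − 2| < delta ⇒ |y^3 − 8| < eps.
Factor: y^3 − 8 = (y − 2)(y^2 + 2y + 4), so |y^3 − 8| = |y − 2|·|y^2 + 2y + 4|.
Impose delta ≤ 1 so that |y| < 3; then |y^2 + 2y + 4| ≤ 19.
Hence |y^3 − 8| ≤ 19|y − 2|, which is < eps once |y − 2| < eps/19.
Take delta = min(1, eps/19). If 0 < |y − 2| < delta then both bounds hold and |y^3 − 8| ≤ 19|y − 2| < 19·(eps/19) = eps.

delta = min(1, eps/19)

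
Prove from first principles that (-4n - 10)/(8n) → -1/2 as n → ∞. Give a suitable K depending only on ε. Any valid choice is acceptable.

K = (5/4)/ε

Fix ε > 0. For n ≥ 1, |(-4n - 10)/(8n) + 1/2| = |-80|/(8(8n)) = 80/(8(8n)).
Since 8n ≥ 8n for n ≥ 1, this is ≤ 80/(8·8n) = (5/4)/n.
So |(-4n - 10)/(8n) + 1/2| < ε whenever n > (5/4)/ε.
Take K = (5/4)/ε. If n > K then |(-4n - 10)/(8n) + 1/2| ≤ (5/4)/n < ε.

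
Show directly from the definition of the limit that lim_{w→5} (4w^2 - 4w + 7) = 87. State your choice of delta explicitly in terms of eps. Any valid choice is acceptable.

delta = min(1, eps/40)

Suppose eps > 0. We want delta > 0 such that 0 < |w − 5| < delta implies |(4w^2 - 4w + 7) − 87| < eps.
(4w^2 - 4w + 7) − 87 = 4w^2 - 4w - 80 = (w − 5)(4w + 16).
So |(4w^2 - 4w + 7) − 87| = |w − 5|·|4w + 16|.
Require delta ≤ 1. Then |w − 5| < 1 gives |w| < 6, and by the triangle inequality |4w + 16| ≤ 4·6 + 16 = 40.
Hence |(4w^2 - 4w + 7) − 87| ≤ 40|w − 5| < eps provided |w − 5| < eps/40.
Take delta = min(1, eps/40). Then 0 < |w − 5| < delta gives both |w − 5| < 1 and |w − 5| < eps/40, so |(4w^2 - 4w + 7) − 87| < eps.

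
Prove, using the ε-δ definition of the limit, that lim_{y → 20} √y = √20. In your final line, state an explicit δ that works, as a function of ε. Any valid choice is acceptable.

δ = min(20, √20·ε)

Fix ε > 0. We want δ > 0 such that 0 < |y − 20| < δ implies |√y − √20| < ε.
Rationalise: √y − √20 = (y − 20)/(√y + √20), so |√y − √20| = |y − 20|/(√y + √20).
Restrict δ ≤ 20 so that |y − 20| < 20 forces y > 0, and then √y + √20 > √20.
Hence |√y − √20| < |y − 20|/√20, which is < ε once |y − 20| < √20·ε.
Take δ = min(20, √20·ε). If 0 < |y − 20| < δ then y > 0 and |√y − √20| < |y − 20|/√20 < ε.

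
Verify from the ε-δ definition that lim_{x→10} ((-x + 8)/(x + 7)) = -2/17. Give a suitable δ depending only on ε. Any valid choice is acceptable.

Fix ε > 0. We want δ > 0 with 0 < |x − 10| < δ ⇒ |(-x + 8)/(x + 7) + 2/17| < ε.
Combining over a common denominator, (-x + 8)/(x + 7) + 2/17 = [(-x + 8)·17 − (-2)·(x + 7)] / [17·(x + 7)] = -15(x − 10) / (17(x + 7)).
So |(-x + 8)/(x + 7) + 2/17| = 15|x − 10| / (17·|x + 7|).
Require δ ≤ 17/2, so |x + 7| ≥ |17| − |x − 10| > 17 − 17/2 = 17/2.
Hence |(-x + 8)/(x + 7) + 2/17| < 15|x − 10|/(17·(17/2)) = (30/289)|x − 10|, which is < ε once |x − 10| < (289/30)ε.
Take δ = min(17/2, (289/30)ε). Then 0 < |x − 10| < δ forces both bounds, so |(-x + 8)/(x + 7) + 2/17| < ε.

δ = min(17/2, (289/30)ε)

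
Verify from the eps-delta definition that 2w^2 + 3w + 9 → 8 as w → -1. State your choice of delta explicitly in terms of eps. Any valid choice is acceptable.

Let eps > 0. We want delta > 0 such that 0 < |w + 1| < delta implies |(2w^2 + 3w + 9) − 8| < eps.
(2w^2 + 3w + 9) − 8 = 2w^2 + 3w + 1 = (w + 1)(2w + 1).
So |(2w^2 + 3w + 9) − 8| = |w + 1|·|2w + 1|.
Require delta ≤ 2. Then |w + 1| < 2 gives |w| < 3, and by the triangle inequality |2w + 1| ≤ 2·3 + 1 = 7.
Hence |(2w^2 + 3w + 9) − 8| ≤ 7|w + 1| < eps provided |w + 1| < eps/7.
Take delta = min(2, eps/7). Then 0 < |w + 1| < delta gives both |w + 1| < 2 and |w + 1| < eps/7, so |(2w^2 + 3w + 9) − 8| < eps.

delta = min(2, eps/7)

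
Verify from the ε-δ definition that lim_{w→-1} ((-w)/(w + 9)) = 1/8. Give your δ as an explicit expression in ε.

Suppose ε > 0. We want δ > 0 with 0 < |w + 1| < δ ⇒ |(-w)/(w + 9) − (1/8)| < ε.
Combining over a common denominator, (-w)/(w + 9) − (1/8) = [(-w)·8 − 1·(w + 9)] / [8·(w + 9)] = -9(w + 1) / (8(w + 9)).
So |(-w)/(w + 9) − (1/8)| = 9|w + 1| / (8·|w + 9|).
Require δ ≤ 4, so |w + 9| ≥ |8| − |w + 1| > 8 − 4 = 4.
Hence |(-w)/(w + 9) − (1/8)| < 9|w + 1|/(8·4) = (9/32)|w + 1|, which is < ε once |w + 1| < (32/9)ε.
Take δ = min(4, (32/9)ε). Then 0 < |w + 1| < δ forces both bounds, so |(-w)/(w + 9) − (1/8)| < ε.

δ = min(4, (32/9)ε)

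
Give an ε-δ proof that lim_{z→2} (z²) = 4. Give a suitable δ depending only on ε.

δ = min(2, ε/6)

Let ε > 0 be given. We seek δ > 0 with 0 < |z − 2| < δ ⇒ |z² − 4| < ε.
Factor: z² − 4 = (z − 2)(z + 2), so |z² − 4| = |z − 2|·|z + 2|.
Impose δ ≤ 2 so that |z| < 4; then |z + 2| ≤ 6.
Hence |z² − 4| ≤ 6|z − 2|, which is < ε once |z − 2| < ε/6.
Take δ = min(2, ε/6). If 0 < |z − 2| < δ then both bounds hold and |z² − 4| ≤ 6|z − 2| < 6·(ε/6) = ε.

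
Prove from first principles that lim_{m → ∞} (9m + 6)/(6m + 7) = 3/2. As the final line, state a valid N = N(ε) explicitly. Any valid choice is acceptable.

N = (3/4)/ε

Fix ε > 0. For m ≥ 1, |(9m + 6)/(6m + 7) − (3/2)| = |-27|/(6(6m + 7)) = 27/(6(6m + 7)).
Since 6m + 7 ≥ 6m for m ≥ 1, this is ≤ 27/(6·6m) = (3/4)/m.
So |(9m + 6)/(6m + 7) − (3/2)| < ε whenever m > (3/4)/ε.
Take N = (3/4)/ε. If m > N then |(9m + 6)/(6m + 7) − (3/2)| ≤ (3/4)/m < ε.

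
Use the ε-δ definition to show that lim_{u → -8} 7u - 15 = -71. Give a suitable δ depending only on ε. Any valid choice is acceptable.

δ = ε/7

Suppose ε > 0. We need δ > 0 so that 0 < |u + 8| < δ implies |(7u - 15) + 71| < ε.
Since (7u - 15) + 71 = 7(u + 8), we have |(7u - 15) + 71| = 7|u + 8|.
Thus it suffices that |u + 8| < ε/7.
Take δ = ε/7. If 0 < |u + 8| < δ then |(7u - 15) + 71| = 7|u + 8| < 7·(ε/7) = ε.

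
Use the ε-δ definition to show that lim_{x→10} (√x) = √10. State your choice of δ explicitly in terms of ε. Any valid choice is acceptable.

Fix ε > 0. We want δ > 0 such that 0 < |x − 10| < δ implies |√x − √10| < ε.
Multiplying by the conjugate, |√x − √10| = |x − 10|/(√x + √10).
Restrict δ ≤ 10 so that |x − 10| < 10 forces x > 0, and then √x + √10 > √10.
Hence |√x − √10| < |x − 10|/√10, which is < ε once |x − 10| < √10·ε.
Take δ = min(10, √10·ε). If 0 < |x − 10| < δ then x > 0 and |√x − √10| < |x − 10|/√10 < ε.

δ = min(10, √10·ε)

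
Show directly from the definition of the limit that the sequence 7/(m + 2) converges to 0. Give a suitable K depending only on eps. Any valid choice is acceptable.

K = 7/eps

Let eps > 0. For m ≥ 1, |7/(m + 2) − 0| = 7/(m + 2) ≤ 7/m.
We need 7/m < eps, i.e. m > 7/eps.
Take K = 7/eps. If m > K then |7/(m + 2)| ≤ 7/m < eps.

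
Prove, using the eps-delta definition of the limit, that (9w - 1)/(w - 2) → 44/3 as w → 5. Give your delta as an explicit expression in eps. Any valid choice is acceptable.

delta = min(3/2, (9/34)eps)

Let eps > 0. We want delta > 0 with 0 < |w − 5| < delta ⇒ |(9w - 1)/(w - 2) − (44/3)| < eps.
Combining over a common denominator, (9w - 1)/(w - 2) − (44/3) = [(9w - 1)·3 − 44·(w - 2)] / [3·(w - 2)] = -17(w − 5) / (3(w - 2)).
So |(9w - 1)/(w - 2) − (44/3)| = 17|w − 5| / (3·|w − 2|).
Require delta ≤ 3/2, so |w − 2| ≥ |3| − |w − 5| > 3 − 3/2 = 3/2.
Hence |(9w - 1)/(w - 2) − (44/3)| < 17|w − 5|/(3·(3/2)) = (34/9)|w − 5|, which is < eps once |w − 5| < (9/34)eps.
Take delta = min(3/2, (9/34)eps). Then 0 < |w − 5| < delta forces both bounds, so |(9w - 1)/(w - 2) − (44/3)| < eps.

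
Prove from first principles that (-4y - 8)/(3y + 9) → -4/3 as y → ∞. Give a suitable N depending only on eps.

Let eps > 0 be given. We seek N > 0 such that y > N implies |(-4y - 8)/(3y + 9) + 4/3| < eps.
(-4y - 8)/(3y + 9) + 4/3 = (3(-4y - 8) − (-4)(3y + 9)) / (3(3y + 9)) = 12/(3(3y + 9)).
For y > 0 we have 3y + 9 > 3y, so |(-4y - 8)/(3y + 9) + 4/3| = 12/(3(3y + 9)) < 12/(3·3y) = (4/3)/y.
Thus |(-4y - 8)/(3y + 9) + 4/3| < eps whenever y > (4/3)/eps.
Take N = (4/3)/eps. If y > N then |(-4y - 8)/(3y + 9) + 4/3| < (4/3)/y < eps.

N = (4/3)/eps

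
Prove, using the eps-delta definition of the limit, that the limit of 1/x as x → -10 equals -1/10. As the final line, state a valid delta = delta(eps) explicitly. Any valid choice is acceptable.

delta = min(5, 50eps)

Fix eps > 0. We seek delta > 0 such that 0 < |x + 10| < delta implies |1/x + 1/10| < eps.
|1/x + 1/10| = |-10 − x|/(10·|x|) = |x + 10|/(10|x|).
Restrict delta ≤ 5. Then |x + 10| < 5 gives |x| > 5, so 10|x| > 50.
Then |1/x + 1/10| < |x + 10|/50, which is < eps when |x + 10| < 50eps.
Take delta = min(5, 50eps). Then 0 < |x + 10| < delta gives both |x + 10| < 5 and |x + 10| < 50eps, so |1/x + 1/10| < eps.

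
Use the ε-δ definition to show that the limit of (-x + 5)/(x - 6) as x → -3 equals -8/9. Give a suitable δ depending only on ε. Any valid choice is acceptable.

Let ε > 0. We want δ > 0 with 0 < |x + 3| < δ ⇒ |(-x + 5)/(x - 6) + 8/9| < ε.
Combining over a common denominator, (-x + 5)/(x - 6) + 8/9 = [(-x + 5)·(-9) − 8·(x - 6)] / [(-9)·(x - 6)] = 1(x + 3) / ((-9)(x - 6)).
So |(-x + 5)/(x - 6) + 8/9| = |x + 3| / (9·|x − 6|).
Require δ ≤ 9/2, so |x − 6| ≥ |-9| − |x + 3| > 9 − 9/2 = 9/2.
Hence |(-x + 5)/(x - 6) + 8/9| < |x + 3|/(9·(9/2)) = (2/81)|x + 3|, which is < ε once |x + 3| < (81/2)ε.
Take δ = min(9/2, (81/2)ε). Then 0 < |x + 3| < δ forces both bounds, so |(-x + 5)/(x - 6) + 8/9| < ε.

δ = min(9/2, (81/2)ε)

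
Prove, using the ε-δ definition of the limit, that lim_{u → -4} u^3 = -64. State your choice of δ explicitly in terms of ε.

δ = min(1, ε/61)

Suppose ε > 0. We seek δ > 0 with 0 < |u + 4| < δ ⇒ |u^3 + 64| < ε.
Factor: u^3 + 64 = (u + 4)(u^2 - 4u + 16), so |u^3 + 64| = |u + 4|·|u^2 - 4u + 16|.
Impose δ ≤ 1 so that |u| < 5; then |u^2 - 4u + 16| ≤ 61.
Hence |u^3 + 64| ≤ 61|u + 4|, which is < ε once |u + 4| < ε/61.
Take δ = min(1, ε/61). If 0 < |u + 4| < δ then both bounds hold and |u^3 + 64| ≤ 61|u + 4| < 61·(ε/61) = ε.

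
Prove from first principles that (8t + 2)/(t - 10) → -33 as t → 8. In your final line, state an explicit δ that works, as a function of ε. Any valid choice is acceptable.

Fix ε > 0. We want δ > 0 with 0 < |t − 8| < δ ⇒ |(8t + 2)/(t - 10) + 33| < ε.
Combining over a common denominator, (8t + 2)/(t - 10) + 33 = [(8t + 2)·(-2) − 66·(t - 10)] / [(-2)·(t - 10)] = -82(t − 8) / ((-2)(t - 10)).
So |(8t + 2)/(t - 10) + 33| = 82|t − 8| / (2·|t − 10|).
Restrict δ ≤ 1. Then |t − 8| < 1 gives |t − 10| = |(t − 8) + (-2)| ≥ 2 − 1 = 1.
Hence |(8t + 2)/(t - 10) + 33| < 82|t − 8|/(2·1) = 41|t − 8|, which is < ε once |t − 8| < (1/41)ε.
Take δ = min(1, (1/41)ε). Then 0 < |t − 8| < δ forces both bounds, so |(8t + 2)/(t - 10) + 33| < ε.

δ = min(1, (1/41)ε)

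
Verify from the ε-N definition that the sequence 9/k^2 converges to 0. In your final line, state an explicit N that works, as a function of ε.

N = (9/ε)^{1/2}

Fix ε > 0. For k ≥ 1, |9/k^2 − 0| = 9/k^2.
9/k^2 < ε ⇔ k^2 > 9/ε ⇔ k > (9/ε)^{1/2}.
Take N = (9/ε)^{1/2}. Then k > N implies 9/k^2 < ε.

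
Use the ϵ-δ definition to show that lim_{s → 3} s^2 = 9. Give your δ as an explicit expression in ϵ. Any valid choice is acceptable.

Let ϵ > 0 be given. We seek δ > 0 with 0 < |s − 3| < δ ⇒ |s^2 − 9| < ϵ.
Factor: s^2 − 9 = (s − 3)(s + 3), so |s^2 − 9| = |s − 3|·|s + 3|.
Impose δ ≤ 2 so that |s| < 5; then |s + 3| ≤ 8.
Hence |s^2 − 9| ≤ 8|s − 3|, which is < ϵ once |s − 3| < ϵ/8.
Take δ = min(2, ϵ/8). If 0 < |s − 3| < δ then both bounds hold and |s^2 − 9| ≤ 8|s − 3| < 8·(ϵ/8) = ϵ.

δ = min(2, ϵ/8)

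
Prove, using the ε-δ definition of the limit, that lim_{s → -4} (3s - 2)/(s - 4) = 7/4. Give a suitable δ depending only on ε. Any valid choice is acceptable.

δ = min(4, (16/5)ε)

Let ε > 0. We want δ > 0 with 0 < |s + 4| < δ ⇒ |(3s - 2)/(s - 4) − (7/4)| < ε.
Combining over a common denominator, (3s - 2)/(s - 4) − (7/4) = [(3s - 2)·(-8) − (-14)·(s - 4)] / [(-8)·(s - 4)] = -10(s + 4) / ((-8)(s - 4)).
So |(3s - 2)/(s - 4) − (7/4)| = 10|s + 4| / (8·|s − 4|).
Restrict δ ≤ 4. Then |s + 4| < 4 gives |s − 4| = |(s + 4) + (-8)| ≥ 8 − 4 = 4.
Hence |(3s - 2)/(s - 4) − (7/4)| < 10|s + 4|/(8·4) = (5/16)|s + 4|, which is < ε once |s + 4| < (16/5)ε.
Take δ = min(4, (16/5)ε). Then 0 < |s + 4| < δ forces both bounds, so |(3s - 2)/(s - 4) − (7/4)| < ε.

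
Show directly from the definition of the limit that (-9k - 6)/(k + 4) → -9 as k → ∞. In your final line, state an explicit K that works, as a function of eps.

K = 30/eps

Fix eps > 0. For k ≥ 1, |(-9k - 6)/(k + 4) + 9| = |30|/((k + 4)) = 30/((k + 4)).
Since k + 4 ≥ k for k ≥ 1, this is ≤ 30/(k) = 30/k.
So |(-9k - 6)/(k + 4) + 9| < eps whenever k > 30/eps.
Take K = 30/eps. If k > K then |(-9k - 6)/(k + 4) + 9| ≤ 30/k < eps.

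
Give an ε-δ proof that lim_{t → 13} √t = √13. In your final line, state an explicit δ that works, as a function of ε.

Let ε > 0 be given. We want δ > 0 such that 0 < |t − 13| < δ implies |√t − √13| < ε.
Rationalise: √t − √13 = (t − 13)/(√t + √13), so |√t − √13| = |t − 13|/(√t + √13).
Restrict δ ≤ 13 so that |t − 13| < 13 forces t > 0, and then √t + √13 > √13.
Hence |√t − √13| < |t − 13|/√13, which is < ε once |t − 13| < √13·ε.
Take δ = min(13, √13·ε). If 0 < |t − 13| < δ then t > 0 and |√t − √13| < |t − 13|/√13 < ε.

δ = min(13, √13·ε)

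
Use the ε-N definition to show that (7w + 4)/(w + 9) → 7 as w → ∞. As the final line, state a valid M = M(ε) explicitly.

M = 59/ε

Suppose ε > 0. We seek M > 0 such that w > M implies |(7w + 4)/(w + 9) − 7| < ε.
(7w + 4)/(w + 9) − 7 = ((7w + 4) − 7(w + 9)) / ((w + 9)) = -59/((w + 9)).
For w > 0 we have w + 9 > w, so |(7w + 4)/(w + 9) − 7| = 59/((w + 9)) < 59/(w) = 59/w.
Thus |(7w + 4)/(w + 9) − 7| < ε whenever w > 59/ε.
Take M = 59/ε. If w > M then |(7w + 4)/(w + 9) − 7| < 59/w < ε.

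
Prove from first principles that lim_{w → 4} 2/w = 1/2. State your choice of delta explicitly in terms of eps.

delta = min(2, 4eps)

Suppose eps > 0. We seek delta > 0 such that 0 < |w − 4| < delta implies |2/w − (1/2)| < eps.
|2/w − (1/2)| = 2·|4 − w|/(4·|w|) = 2|w − 4|/(4|w|).
Restrict delta ≤ 2. Then |w − 4| < 2 gives |w| > 2, so 4|w| > 8.
Then |2/w − (1/2)| < 2|w − 4|/8, which is < eps when |w − 4| < 4eps.
Take delta = min(2, 4eps). Then 0 < |w − 4| < delta gives both |w − 4| < 2 and |w − 4| < 4eps, so |2/w − (1/2)| < eps.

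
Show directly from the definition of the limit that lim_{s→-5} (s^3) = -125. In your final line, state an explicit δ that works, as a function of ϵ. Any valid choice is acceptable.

δ = min(1, ϵ/91)

Let ϵ > 0 be given. We seek δ > 0 with 0 < |s + 5| < δ ⇒ |s^3 + 125| < ϵ.
Factor: s^3 + 125 = (s + 5)(s^2 - 5s + 25), so |s^3 + 125| = |s + 5|·|s^2 - 5s + 25|.
Impose δ ≤ 1 so that |s| < 6; then |s^2 - 5s + 25| ≤ 91.
Hence |s^3 + 125| ≤ 91|s + 5|, which is < ϵ once |s + 5| < ϵ/91.
Take δ = min(1, ϵ/91). If 0 < |s + 5| < δ then both bounds hold and |s^3 + 125| ≤ 91|s + 5| < 91·(ϵ/91) = ϵ.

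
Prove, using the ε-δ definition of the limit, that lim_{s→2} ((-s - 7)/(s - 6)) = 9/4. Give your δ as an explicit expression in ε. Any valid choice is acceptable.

Fix ε > 0. We want δ > 0 with 0 < |s − 2| < δ ⇒ |(-s - 7)/(s - 6) − (9/4)| < ε.
Combining over a common denominator, (-s - 7)/(s - 6) − (9/4) = [(-s - 7)·(-4) − (-9)·(s - 6)] / [(-4)·(s - 6)] = 13(s − 2) / ((-4)(s - 6)).
So |(-s - 7)/(s - 6) − (9/4)| = 13|s − 2| / (4·|s − 6|).
Require δ ≤ 2, so |s − 6| ≥ |-4| − |s − 2| > 4 − 2 = 2.
Hence |(-s - 7)/(s - 6) − (9/4)| < 13|s − 2|/(4·2) = (13/8)|s − 2|, which is < ε once |s − 2| < (8/13)ε.
Take δ = min(2, (8/13)ε). Then 0 < |s − 2| < δ forces both bounds, so |(-s - 7)/(s - 6) − (9/4)| < ε.

δ = min(2, (8/13)ε)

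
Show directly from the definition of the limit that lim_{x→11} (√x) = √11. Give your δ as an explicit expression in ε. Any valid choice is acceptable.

Let ε > 0 be given. We want δ > 0 such that 0 < |x − 11| < δ implies |√x − √11| < ε.
Rationalise: √x − √11 = (x − 11)/(√x + √11), so |√x − √11| = |x − 11|/(√x + √11).
Restrict δ ≤ 11 so that |x − 11| < 11 forces x > 0, and then √x + √11 > √11.
Hence |√x − √11| < |x − 11|/√11, which is < ε once |x − 11| < √11·ε.
Take δ = min(11, √11·ε). If 0 < |x − 11| < δ then x > 0 and |√x − √11| < |x − 11|/√11 < ε.

δ = min(11, √11·ε)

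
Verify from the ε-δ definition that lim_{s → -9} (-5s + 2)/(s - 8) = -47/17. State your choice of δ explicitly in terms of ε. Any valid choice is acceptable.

δ = min(17/2, (289/76)ε)

Let ε > 0 be given. We want δ > 0 with 0 < |s + 9| < δ ⇒ |(-5s + 2)/(s - 8) + 47/17| < ε.
Combining over a common denominator, (-5s + 2)/(s - 8) + 47/17 = [(-5s + 2)·(-17) − 47·(s - 8)] / [(-17)·(s - 8)] = 38(s + 9) / ((-17)(s - 8)).
So |(-5s + 2)/(s - 8) + 47/17| = 38|s + 9| / (17·|s − 8|).
Require δ ≤ 17/2, so |s − 8| ≥ |-17| − |s + 9| > 17 − 17/2 = 17/2.
Hence |(-5s + 2)/(s - 8) + 47/17| < 38|s + 9|/(17·(17/2)) = (76/289)|s + 9|, which is < ε once |s + 9| < (289/76)ε.
Take δ = min(17/2, (289/76)ε). Then 0 < |s + 9| < δ forces both bounds, so |(-5s + 2)/(s - 8) + 47/17| < ε.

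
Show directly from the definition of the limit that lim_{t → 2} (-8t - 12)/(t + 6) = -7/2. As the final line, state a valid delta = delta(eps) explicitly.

Suppose eps > 0. We want delta > 0 with 0 < |t − 2| < delta ⇒ |(-8t - 12)/(t + 6) + 7/2| < eps.
Combining over a common denominator, (-8t - 12)/(t + 6) + 7/2 = [(-8t - 12)·8 − (-28)·(t + 6)] / [8·(t + 6)] = -36(t − 2) / (8(t + 6)).
So |(-8t - 12)/(t + 6) + 7/2| = 36|t − 2| / (8·|t + 6|).
Require delta ≤ 4, so |t + 6| ≥ |8| − |t − 2| > 8 − 4 = 4.
Hence |(-8t - 12)/(t + 6) + 7/2| < 36|t − 2|/(8·4) = (9/8)|t − 2|, which is < eps once |t − 2| < (8/9)eps.
Take delta = min(4, (8/9)eps). Then 0 < |t − 2| < delta forces both bounds, so |(-8t - 12)/(t + 6) + 7/2| < eps.

delta = min(4, (8/9)eps)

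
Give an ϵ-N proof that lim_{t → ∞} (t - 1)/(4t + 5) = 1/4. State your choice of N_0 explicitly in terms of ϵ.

Fix ϵ > 0. We seek N_0 > 0 such that t > N_0 implies |(t - 1)/(4t + 5) − (1/4)| < ϵ.
(t - 1)/(4t + 5) − (1/4) = (4(t - 1) − (4t + 5)) / (4(4t + 5)) = -9/(4(4t + 5)).
For t > 0 we have 4t + 5 > 4t, so |(t - 1)/(4t + 5) − (1/4)| = 9/(4(4t + 5)) < 9/(4·4t) = (9/16)/t.
Thus |(t - 1)/(4t + 5) − (1/4)| < ϵ whenever t > (9/16)/ϵ.
Take N_0 = (9/16)/ϵ. If t > N_0 then |(t - 1)/(4t + 5) − (1/4)| < (9/16)/t < ϵ.

N_0 = (9/16)/ϵ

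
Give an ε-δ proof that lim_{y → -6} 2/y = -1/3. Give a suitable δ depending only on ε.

Let ε > 0. We seek δ > 0 such that 0 < |y + 6| < δ implies |2/y + 1/3| < ε.
|2/y + 1/3| = 2·|-6 − y|/(6·|y|) = 2|y + 6|/(6|y|).
Require δ ≤ 3 so that |y| > 6 − 3 = 3, hence 6|y| > 18.
Then |2/y + 1/3| < 2|y + 6|/18, which is < ε when |y + 6| < 9ε.
Take δ = min(3, 9ε). Then 0 < |y + 6| < δ gives both |y + 6| < 3 and |y + 6| < 9ε, so |2/y + 1/3| < ε.

δ = min(3, 9ε)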